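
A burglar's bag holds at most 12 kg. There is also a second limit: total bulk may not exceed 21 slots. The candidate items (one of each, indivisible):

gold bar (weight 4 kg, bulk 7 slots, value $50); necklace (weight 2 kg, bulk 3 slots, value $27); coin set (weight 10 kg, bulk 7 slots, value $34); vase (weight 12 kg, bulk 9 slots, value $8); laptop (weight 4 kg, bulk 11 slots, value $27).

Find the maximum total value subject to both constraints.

Feasible sets respecting both limits:
- gold bar+necklace+laptop: weight 10, bulk 21, value 104
- gold bar+necklace: weight 6, bulk 10, value 77
- gold bar+laptop: weight 8, bulk 18, value 77
Best: $104.

$104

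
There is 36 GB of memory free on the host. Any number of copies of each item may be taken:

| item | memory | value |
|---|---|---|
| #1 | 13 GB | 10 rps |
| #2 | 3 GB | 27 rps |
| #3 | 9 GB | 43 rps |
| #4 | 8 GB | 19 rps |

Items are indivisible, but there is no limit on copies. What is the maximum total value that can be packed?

Best value-per-unit is #2 at 27/3, and filling with it alone uses memory 12×3=36. No mix of the others beats 12×27 = 324.

324 rps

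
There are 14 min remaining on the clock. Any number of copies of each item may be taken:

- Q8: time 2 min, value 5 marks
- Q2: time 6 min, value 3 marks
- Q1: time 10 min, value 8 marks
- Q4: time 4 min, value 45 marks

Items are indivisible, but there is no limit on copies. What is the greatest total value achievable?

Best value-per-unit is Q4 at 45/4; filling with it alone gives 3×45 = 135.
Optimal mix: 1×Q8 + 3×Q4 → time 14, value 140.

140 marks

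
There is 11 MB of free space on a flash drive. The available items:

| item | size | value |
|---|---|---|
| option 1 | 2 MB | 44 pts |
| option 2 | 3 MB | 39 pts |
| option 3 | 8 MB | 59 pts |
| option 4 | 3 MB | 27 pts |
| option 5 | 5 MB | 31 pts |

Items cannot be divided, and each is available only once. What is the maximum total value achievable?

This is a 0/1 knapsack; check combinations near the capacity.
- option 1+option 2+option 5: size 2+3+5=10, value 44+39+31=114
- option 1+option 2+option 4: size 2+3+3=8, value 44+39+27=110
- option 1+option 3: size 2+8=10, value 44+59=103
- option 1+option 4+option 5: size 2+3+5=10, value 44+27+31=102
Best: 114 pts.

114 pts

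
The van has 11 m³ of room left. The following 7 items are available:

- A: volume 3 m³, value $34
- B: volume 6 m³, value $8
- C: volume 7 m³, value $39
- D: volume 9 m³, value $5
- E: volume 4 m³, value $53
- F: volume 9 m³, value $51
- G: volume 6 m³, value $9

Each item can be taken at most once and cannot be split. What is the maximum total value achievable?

Check high-value combinations within 11 m³:
- C+E: volume 7+4=11, value 39+53=92
- A+E: volume 3+4=7, value 34+53=87
- A+C: volume 3+7=10, value 34+39=73
- E+G: volume 4+6=10, value 53+9=62
Best: $92.

$92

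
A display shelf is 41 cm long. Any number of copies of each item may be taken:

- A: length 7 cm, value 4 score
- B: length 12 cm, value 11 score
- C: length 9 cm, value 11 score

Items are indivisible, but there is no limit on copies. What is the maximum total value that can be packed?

Best value-per-unit is C at 11/9; filling with it alone gives 4×11 = 44.
Optimal mix: 1×B + 3×C → length 39, value 44.

44 score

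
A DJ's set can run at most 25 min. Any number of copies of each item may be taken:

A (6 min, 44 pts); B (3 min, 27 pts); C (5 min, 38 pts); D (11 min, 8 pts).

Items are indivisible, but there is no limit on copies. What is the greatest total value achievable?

216 pts

Best value-per-unit is B at 27/3, and filling with it alone uses duration 8×3=24. No mix of the others beats 8×27 = 216.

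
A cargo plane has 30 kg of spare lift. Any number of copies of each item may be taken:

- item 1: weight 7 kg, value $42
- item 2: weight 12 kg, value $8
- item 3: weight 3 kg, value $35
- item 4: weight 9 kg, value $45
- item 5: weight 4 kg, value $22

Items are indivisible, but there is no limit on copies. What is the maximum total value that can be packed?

Best value-per-unit is item 3 at 35/3, and filling with it alone uses weight 10×3=30. No mix of the others beats 10×35 = 350.

$350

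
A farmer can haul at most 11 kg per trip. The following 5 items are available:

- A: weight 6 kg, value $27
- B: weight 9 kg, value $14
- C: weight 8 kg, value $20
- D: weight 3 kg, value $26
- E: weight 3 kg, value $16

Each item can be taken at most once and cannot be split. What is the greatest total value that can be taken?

$53

Check high-value combinations within 11 kg:
- A+D: weight 6+3=9, value 27+26=53
- C+D: weight 8+3=11, value 20+26=46
- A+E: weight 6+3=9, value 27+16=43
- D+E: weight 3+3=6, value 26+16=42
- C+E: weight 8+3=11, value 20+16=36
Best: $53.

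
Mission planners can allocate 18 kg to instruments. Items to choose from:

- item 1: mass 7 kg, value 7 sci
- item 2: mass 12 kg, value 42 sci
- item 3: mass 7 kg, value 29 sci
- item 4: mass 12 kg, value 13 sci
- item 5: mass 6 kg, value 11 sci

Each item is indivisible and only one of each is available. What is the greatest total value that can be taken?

53 sci

Check high-value combinations within 18 kg:
- item 2+item 5: mass 12+6=18, value 42+11=53
- item 2: mass 12, value 42
- item 3+item 5: mass 7+6=13, value 29+11=40
- item 1+item 3: mass 7+7=14, value 7+29=36
- item 3: mass 7, value 29
Best: 53 sci.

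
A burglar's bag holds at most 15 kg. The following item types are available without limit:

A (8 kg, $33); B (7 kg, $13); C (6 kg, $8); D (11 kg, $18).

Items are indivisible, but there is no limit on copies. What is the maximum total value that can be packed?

Best value-per-unit is A at 33/8; filling with it alone gives 1×33 = 33.
Optimal mix: 1×A + 1×B → weight 15, value 46.

$46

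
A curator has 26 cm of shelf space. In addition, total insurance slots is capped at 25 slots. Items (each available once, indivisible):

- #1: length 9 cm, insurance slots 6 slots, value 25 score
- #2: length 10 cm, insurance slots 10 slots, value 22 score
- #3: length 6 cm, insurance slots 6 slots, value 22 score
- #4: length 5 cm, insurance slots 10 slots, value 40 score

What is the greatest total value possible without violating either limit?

Feasible sets respecting both limits:
- #1+#3+#4: length 20, insurance slots 22, value 87
- #1+#2+#3: length 25, insurance slots 22, value 69
- #1+#4: length 14, insurance slots 16, value 65
Best: 87 score.

87 score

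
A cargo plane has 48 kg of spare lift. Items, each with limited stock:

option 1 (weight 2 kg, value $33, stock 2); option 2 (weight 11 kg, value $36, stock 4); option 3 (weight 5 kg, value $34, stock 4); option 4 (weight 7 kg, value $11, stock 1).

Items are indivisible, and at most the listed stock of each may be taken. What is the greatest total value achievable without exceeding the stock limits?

$274

Best selections within weight 48 and stock limits:
- 2×option 1 + 2×option 2 + 4×option 3: weight 46, value 274
- 2×option 1 + 2×option 2 + 3×option 3 + 1×option 4: weight 48, value 251
- 2×option 1 + 1×option 2 + 4×option 3 + 1×option 4: weight 42, value 249
Best: $274.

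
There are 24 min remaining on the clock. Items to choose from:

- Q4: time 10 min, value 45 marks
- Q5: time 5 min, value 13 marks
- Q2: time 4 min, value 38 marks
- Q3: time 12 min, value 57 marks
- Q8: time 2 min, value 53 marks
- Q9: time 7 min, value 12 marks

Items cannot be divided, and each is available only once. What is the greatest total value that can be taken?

161 marks

This is a 0/1 knapsack; check combinations near the capacity.
- Q5+Q2+Q3+Q8: time 5+4+12+2=23, value 13+38+57+53=161
- Q4+Q3+Q8: time 10+12+2=24, value 45+57+53=155
- Q4+Q5+Q2+Q8: time 10+5+4+2=21, value 45+13+38+53=149
Best: 161 marks.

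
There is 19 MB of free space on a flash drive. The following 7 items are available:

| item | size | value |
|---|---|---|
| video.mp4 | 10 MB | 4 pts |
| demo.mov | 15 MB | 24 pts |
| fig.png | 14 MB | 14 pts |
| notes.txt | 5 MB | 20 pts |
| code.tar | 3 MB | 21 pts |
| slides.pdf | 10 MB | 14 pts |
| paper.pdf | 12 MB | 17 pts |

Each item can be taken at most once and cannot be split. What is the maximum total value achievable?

55 pts

Check high-value combinations within 19 MB:
- notes.txt+code.tar+slides.pdf: size 5+3+10=18, value 20+21+14=55
- demo.mov+code.tar: size 15+3=18, value 24+21=45
- video.mp4+notes.txt+code.tar: size 10+5+3=18, value 4+20+21=45
Best: 55 pts.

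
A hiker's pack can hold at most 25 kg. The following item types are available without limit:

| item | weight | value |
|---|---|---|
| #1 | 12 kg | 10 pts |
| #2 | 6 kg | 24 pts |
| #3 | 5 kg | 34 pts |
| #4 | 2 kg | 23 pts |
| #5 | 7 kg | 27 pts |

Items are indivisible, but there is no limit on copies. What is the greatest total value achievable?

276 pts

Best value-per-unit is #4 at 23/2, and filling with it alone uses weight 12×2=24. No mix of the others beats 12×23 = 276.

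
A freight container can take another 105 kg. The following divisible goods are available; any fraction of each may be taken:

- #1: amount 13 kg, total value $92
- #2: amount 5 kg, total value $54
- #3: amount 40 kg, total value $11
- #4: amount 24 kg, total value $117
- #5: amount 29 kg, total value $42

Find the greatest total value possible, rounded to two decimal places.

314.35

Take in order of value per unit:
- #2 (54/5 per unit): all 5 → value 54, running total 54.00
- #1 (92/13 per unit): all 13 → value 92, running total 146.00
- #4 (117/24 per unit): all 24 → value 117, running total 263.00
- #5 (42/29 per unit): all 29 → value 42, running total 305.00
- #3 (11/40 per unit): 34 of 40 → value 34×11/40 = 9.3500, running total 314.35
Total 314.35.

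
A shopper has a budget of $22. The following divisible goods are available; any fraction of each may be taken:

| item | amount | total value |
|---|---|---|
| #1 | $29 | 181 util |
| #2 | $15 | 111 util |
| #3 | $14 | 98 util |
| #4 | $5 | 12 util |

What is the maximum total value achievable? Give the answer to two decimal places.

Take in order of value per unit:
- #2 (111/15 per unit): all 15 → value 111, running total 111.00
- #3 (98/14 per unit): 7 of 14 → value 7×98/14 = 49.0000, running total 160.00
Total 160.00.

160.00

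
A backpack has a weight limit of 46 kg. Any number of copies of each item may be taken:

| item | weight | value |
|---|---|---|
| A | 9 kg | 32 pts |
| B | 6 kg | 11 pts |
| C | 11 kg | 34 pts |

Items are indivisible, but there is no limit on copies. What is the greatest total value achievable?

Best value-per-unit is A at 32/9, and filling with it alone uses weight 5×9=45. No mix of the others beats 5×32 = 160.

160 pts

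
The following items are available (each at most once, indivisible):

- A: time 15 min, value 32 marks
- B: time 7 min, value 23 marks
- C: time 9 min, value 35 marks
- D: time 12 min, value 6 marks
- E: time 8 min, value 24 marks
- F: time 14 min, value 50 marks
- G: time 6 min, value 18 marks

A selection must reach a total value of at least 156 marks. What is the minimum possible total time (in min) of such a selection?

51

Subsets with value ≥ 156, sorted by total time:
- A+B+C+F+G: time 51, value 158
- A+C+E+F+G: time 52, value 159
- A+B+C+E+F: time 53, value 164
Minimum time: 51 min.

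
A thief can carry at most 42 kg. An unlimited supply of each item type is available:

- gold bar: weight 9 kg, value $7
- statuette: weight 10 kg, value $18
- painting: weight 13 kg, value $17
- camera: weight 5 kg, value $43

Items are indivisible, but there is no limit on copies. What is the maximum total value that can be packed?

Best value-per-unit is camera at 43/5, and filling with it alone uses weight 8×5=40. No mix of the others beats 8×43 = 344.

$344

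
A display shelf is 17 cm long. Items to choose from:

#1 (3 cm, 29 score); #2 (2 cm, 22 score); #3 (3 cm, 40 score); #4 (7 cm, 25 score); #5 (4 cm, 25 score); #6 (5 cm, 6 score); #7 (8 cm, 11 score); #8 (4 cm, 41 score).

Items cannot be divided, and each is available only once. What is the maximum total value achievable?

157 score

Check high-value combinations within 17 cm:
- #1+#2+#3+#5+#8: length 3+2+3+4+4=16, value 29+22+40+25+41=157
- #1+#2+#3+#6+#8: length 3+2+3+5+4=17, value 29+22+40+6+41=138
- #1+#3+#5+#8: length 3+3+4+4=14, value 29+40+25+41=135
- #1+#3+#4+#8: length 3+3+7+4=17, value 29+40+25+41=135
Best: 157 score.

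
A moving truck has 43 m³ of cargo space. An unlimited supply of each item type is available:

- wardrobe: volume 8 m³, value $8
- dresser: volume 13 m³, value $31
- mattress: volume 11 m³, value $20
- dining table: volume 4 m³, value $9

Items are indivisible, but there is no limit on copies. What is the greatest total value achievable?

$102

Best value-per-unit is dresser at 31/13; filling with it alone gives 3×31 = 93.
Optimal mix: 3×dresser + 1×dining table → volume 43, value 102.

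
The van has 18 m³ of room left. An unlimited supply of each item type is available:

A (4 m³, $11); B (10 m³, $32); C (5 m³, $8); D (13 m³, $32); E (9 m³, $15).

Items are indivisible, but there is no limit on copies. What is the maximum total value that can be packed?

Best value-per-unit is B at 32/10; filling with it alone gives 1×32 = 32.
Optimal mix: 2×A + 1×B → volume 18, value 54.

$54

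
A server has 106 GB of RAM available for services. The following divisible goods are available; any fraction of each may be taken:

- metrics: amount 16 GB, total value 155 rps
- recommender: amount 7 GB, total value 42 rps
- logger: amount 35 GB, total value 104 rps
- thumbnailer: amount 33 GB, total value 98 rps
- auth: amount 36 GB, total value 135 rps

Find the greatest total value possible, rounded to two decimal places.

471.64

Take in order of value per unit:
- metrics (155/16 per unit): all 16 → value 155, running total 155.00
- recommender (42/7 per unit): all 7 → value 42, running total 197.00
- auth (135/36 per unit): all 36 → value 135, running total 332.00
- logger (104/35 per unit): all 35 → value 104, running total 436.00
- thumbnailer (98/33 per unit): 12 of 33 → value 12×98/33 = 35.6364, running total 471.64
Total 471.64.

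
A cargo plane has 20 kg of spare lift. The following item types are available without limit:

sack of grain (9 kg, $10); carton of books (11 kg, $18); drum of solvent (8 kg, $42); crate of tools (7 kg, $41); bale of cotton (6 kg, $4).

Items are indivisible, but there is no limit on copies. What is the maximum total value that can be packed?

Best value-per-unit is crate of tools at 41/7; filling with it alone gives 2×41 = 82.
Optimal mix: 2×crate of tools + 1×bale of cotton → weight 20, value 86.

$86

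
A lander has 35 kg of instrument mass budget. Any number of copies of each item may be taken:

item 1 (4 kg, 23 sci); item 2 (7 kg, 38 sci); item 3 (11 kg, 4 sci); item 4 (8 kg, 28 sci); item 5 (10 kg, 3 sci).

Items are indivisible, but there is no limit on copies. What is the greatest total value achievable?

Best value-per-unit is item 1 at 23/4; filling with it alone gives 8×23 = 184.
Optimal mix: 7×item 1 + 1×item 2 → mass 35, value 199.

199 sci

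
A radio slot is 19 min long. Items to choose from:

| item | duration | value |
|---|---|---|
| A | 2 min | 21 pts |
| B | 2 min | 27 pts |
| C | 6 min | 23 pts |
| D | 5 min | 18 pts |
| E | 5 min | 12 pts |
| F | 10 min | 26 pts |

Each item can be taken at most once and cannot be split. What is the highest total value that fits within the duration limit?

92 pts

This is a 0/1 knapsack; check combinations near the capacity.
- A+B+D+F: duration 2+2+5+10=19, value 21+27+18+26=92
- A+B+C+D: duration 2+2+6+5=15, value 21+27+23+18=89
- A+B+E+F: duration 2+2+5+10=19, value 21+27+12+26=86
- A+B+C+E: duration 2+2+6+5=15, value 21+27+23+12=83
Best: 92 pts.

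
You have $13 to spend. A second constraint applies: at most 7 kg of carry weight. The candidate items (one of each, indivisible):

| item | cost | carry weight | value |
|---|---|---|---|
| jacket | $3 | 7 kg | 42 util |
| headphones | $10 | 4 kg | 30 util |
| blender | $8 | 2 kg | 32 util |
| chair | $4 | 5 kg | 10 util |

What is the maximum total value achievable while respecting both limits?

Feasible sets respecting both limits:
- jacket: cost 3, carry weight 7, value 42
- blender+chair: cost 12, carry weight 7, value 42
- blender: cost 8, carry weight 2, value 32
- headphones: cost 10, carry weight 4, value 30
Best: 42 util.

42 util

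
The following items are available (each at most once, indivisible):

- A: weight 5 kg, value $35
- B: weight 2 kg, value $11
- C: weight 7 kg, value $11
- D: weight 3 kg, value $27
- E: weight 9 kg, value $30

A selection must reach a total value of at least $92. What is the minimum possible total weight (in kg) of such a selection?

17

Subsets with value ≥ 92, sorted by total weight:
- A+D+E: weight 17, value 92
- A+B+D+E: weight 19, value 103
- A+C+D+E: weight 24, value 103
Minimum weight: 17 kg.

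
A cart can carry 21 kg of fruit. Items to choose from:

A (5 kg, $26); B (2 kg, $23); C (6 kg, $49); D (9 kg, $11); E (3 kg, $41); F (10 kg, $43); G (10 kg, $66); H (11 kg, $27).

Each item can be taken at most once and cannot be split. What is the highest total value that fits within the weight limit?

This is a 0/1 knapsack; check combinations near the capacity.
- B+C+E+G: weight 2+6+3+10=21, value 23+49+41+66=179
- C+E+G: weight 6+3+10=19, value 49+41+66=156
- A+B+E+G: weight 5+2+3+10=20, value 26+23+41+66=156
Best: $179.

$179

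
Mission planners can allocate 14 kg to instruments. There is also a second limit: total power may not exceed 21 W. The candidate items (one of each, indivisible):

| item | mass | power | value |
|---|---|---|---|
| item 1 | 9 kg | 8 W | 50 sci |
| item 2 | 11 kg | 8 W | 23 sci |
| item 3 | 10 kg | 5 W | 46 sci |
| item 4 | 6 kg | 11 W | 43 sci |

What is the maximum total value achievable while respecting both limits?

Feasible sets respecting both limits:
- item 1: mass 9, power 8, value 50
- item 3: mass 10, power 5, value 46
- item 4: mass 6, power 11, value 43
- item 2: mass 11, power 8, value 23
Best: 50 sci.

50 sci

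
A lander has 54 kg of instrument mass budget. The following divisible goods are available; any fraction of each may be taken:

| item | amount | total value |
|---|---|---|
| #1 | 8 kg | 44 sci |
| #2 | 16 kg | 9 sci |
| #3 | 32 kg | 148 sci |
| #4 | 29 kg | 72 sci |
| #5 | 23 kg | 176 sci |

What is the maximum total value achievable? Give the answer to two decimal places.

326.38

Take in order of value per unit:
- #5 (176/23 per unit): all 23 → value 176, running total 176.00
- #1 (44/8 per unit): all 8 → value 44, running total 220.00
- #3 (148/32 per unit): 23 of 32 → value 23×148/32 = 106.3750, running total 326.38
Total 326.38.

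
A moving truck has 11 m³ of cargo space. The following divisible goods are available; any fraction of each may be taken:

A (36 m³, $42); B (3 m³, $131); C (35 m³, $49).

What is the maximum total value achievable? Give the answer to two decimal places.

Take in order of value per unit:
- B (131/3 per unit): all 3 → value 131, running total 131.00
- C (49/35 per unit): 8 of 35 → value 8×49/35 = 11.2000, running total 142.20
Total 142.20.

142.20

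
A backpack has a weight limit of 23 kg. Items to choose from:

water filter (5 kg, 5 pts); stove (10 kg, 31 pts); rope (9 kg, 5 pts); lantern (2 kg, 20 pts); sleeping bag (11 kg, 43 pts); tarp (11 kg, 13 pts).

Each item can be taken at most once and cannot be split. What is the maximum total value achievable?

Check high-value combinations within 23 kg:
- stove+lantern+sleeping bag: weight 10+2+11=23, value 31+20+43=94
- stove+sleeping bag: weight 10+11=21, value 31+43=74
- water filter+lantern+sleeping bag: weight 5+2+11=18, value 5+20+43=68
- rope+lantern+sleeping bag: weight 9+2+11=22, value 5+20+43=68
Best: 94 pts.

94 pts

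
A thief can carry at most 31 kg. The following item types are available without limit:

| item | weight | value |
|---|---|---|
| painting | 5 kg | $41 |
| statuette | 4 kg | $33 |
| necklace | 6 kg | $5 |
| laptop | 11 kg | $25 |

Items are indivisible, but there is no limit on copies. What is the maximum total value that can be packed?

$255

Best value-per-unit is statuette at 33/4; filling with it alone gives 7×33 = 231.
Optimal mix: 3×painting + 4×statuette → weight 31, value 255.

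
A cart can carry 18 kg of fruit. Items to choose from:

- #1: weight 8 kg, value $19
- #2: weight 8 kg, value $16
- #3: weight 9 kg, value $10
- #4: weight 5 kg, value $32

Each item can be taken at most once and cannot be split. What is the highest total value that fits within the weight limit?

$51

Check high-value combinations within 18 kg:
- #1+#4: weight 8+5=13, value 19+32=51
- #2+#4: weight 8+5=13, value 16+32=48
- #3+#4: weight 9+5=14, value 10+32=42
Best: $51.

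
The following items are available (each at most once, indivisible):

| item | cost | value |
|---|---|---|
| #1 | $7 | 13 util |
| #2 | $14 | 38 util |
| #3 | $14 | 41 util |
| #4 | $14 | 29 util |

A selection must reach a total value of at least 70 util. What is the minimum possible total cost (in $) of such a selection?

28

Subsets with value ≥ 70, sorted by total cost:
- #2+#3: cost 28, value 79
- #3+#4: cost 28, value 70
- #1+#2+#3: cost 35, value 92
Minimum cost: 28 $.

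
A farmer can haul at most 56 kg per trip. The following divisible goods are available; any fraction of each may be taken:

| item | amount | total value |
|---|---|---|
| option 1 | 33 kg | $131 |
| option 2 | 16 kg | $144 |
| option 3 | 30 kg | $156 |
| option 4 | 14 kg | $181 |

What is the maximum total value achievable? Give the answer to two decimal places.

460.20

Take in order of value per unit:
- option 4 (181/14 per unit): all 14 → value 181, running total 181.00
- option 2 (144/16 per unit): all 16 → value 144, running total 325.00
- option 3 (156/30 per unit): 26 of 30 → value 26×156/30 = 135.2000, running total 460.20
Total 460.20.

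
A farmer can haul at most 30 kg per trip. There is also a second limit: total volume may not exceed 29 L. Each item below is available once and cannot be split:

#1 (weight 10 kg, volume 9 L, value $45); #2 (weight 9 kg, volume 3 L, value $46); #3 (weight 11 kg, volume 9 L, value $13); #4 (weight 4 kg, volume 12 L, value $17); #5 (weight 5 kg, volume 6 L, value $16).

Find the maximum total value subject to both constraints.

$108

Feasible sets respecting both limits:
- #1+#2+#4: weight 23, volume 24, value 108
- #1+#2+#5: weight 24, volume 18, value 107
- #1+#2+#3: weight 30, volume 21, value 104
Best: $108.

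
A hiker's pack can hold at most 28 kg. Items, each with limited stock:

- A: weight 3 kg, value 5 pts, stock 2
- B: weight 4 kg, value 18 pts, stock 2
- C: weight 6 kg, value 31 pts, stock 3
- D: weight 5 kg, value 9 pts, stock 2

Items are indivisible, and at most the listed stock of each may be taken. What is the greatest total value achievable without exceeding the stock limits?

129 pts

Best selections within weight 28 and stock limits:
- 2×B + 3×C: weight 26, value 129
- 2×A + 1×B + 3×C: weight 28, value 121
Best: 129 pts.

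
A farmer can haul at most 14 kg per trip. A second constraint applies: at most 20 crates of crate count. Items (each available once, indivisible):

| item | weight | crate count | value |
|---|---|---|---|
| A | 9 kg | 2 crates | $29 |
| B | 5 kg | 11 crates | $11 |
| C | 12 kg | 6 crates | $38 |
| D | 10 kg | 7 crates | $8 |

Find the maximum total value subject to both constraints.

$40

Feasible sets respecting both limits:
- A+B: weight 14, crate count 13, value 40
- C: weight 12, crate count 6, value 38
- A: weight 9, crate count 2, value 29
Best: $40.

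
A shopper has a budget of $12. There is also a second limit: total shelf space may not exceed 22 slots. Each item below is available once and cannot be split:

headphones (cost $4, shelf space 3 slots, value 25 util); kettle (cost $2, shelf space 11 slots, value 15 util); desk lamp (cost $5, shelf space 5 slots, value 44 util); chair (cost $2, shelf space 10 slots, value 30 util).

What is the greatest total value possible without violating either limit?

99 util

Feasible sets respecting both limits:
- headphones+desk lamp+chair: cost 11, shelf space 18, value 99
- headphones+kettle+desk lamp: cost 11, shelf space 19, value 84
- desk lamp+chair: cost 7, shelf space 15, value 74
- headphones+desk lamp: cost 9, shelf space 8, value 69
Best: 99 util.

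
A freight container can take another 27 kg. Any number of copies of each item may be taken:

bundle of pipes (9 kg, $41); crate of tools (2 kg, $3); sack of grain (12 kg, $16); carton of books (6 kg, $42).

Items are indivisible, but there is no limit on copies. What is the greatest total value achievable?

$171

Best value-per-unit is carton of books at 42/6; filling with it alone gives 4×42 = 168.
Optimal mix: 1×crate of tools + 4×carton of books → weight 26, value 171.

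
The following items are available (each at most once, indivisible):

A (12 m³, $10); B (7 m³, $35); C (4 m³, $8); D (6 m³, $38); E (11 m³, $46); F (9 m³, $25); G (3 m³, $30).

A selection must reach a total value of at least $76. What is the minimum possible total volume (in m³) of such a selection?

Subsets with value ≥ 76, sorted by total volume:
- C+D+G: volume 13, value 76
- E+G: volume 14, value 76
- B+D+G: volume 16, value 103
Minimum volume: 13 m³.

13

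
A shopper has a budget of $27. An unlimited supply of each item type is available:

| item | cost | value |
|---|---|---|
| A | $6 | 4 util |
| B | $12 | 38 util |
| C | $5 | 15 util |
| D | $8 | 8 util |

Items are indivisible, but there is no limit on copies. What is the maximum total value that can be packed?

Best value-per-unit is B at 38/12; filling with it alone gives 2×38 = 76.
Optimal mix: 1×B + 3×C → cost 27, value 83.

83 util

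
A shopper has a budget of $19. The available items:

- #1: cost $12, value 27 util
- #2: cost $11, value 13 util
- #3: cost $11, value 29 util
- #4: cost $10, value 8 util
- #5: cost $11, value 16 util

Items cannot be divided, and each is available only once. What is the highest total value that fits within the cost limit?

Check high-value combinations within $19:
- #3: cost 11, value 29
- #1: cost 12, value 27
- #5: cost 11, value 16
Best: 29 util.

29 util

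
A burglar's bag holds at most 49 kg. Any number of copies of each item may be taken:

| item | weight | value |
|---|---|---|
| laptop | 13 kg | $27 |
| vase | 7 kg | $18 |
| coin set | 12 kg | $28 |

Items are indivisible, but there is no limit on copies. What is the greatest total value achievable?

Best value-per-unit is vase at 18/7, and filling with it alone uses weight 7×7=49. No mix of the others beats 7×18 = 126.

$126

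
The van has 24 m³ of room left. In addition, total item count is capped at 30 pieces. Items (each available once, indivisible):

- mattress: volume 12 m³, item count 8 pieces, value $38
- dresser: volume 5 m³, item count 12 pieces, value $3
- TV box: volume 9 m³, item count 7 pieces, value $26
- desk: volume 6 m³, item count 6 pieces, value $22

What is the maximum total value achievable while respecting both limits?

$64

Feasible sets respecting both limits:
- mattress+TV box: volume 21, item count 15, value 64
- mattress+dresser+desk: volume 23, item count 26, value 63
- mattress+desk: volume 18, item count 14, value 60
- dresser+TV box+desk: volume 20, item count 25, value 51
Best: $64.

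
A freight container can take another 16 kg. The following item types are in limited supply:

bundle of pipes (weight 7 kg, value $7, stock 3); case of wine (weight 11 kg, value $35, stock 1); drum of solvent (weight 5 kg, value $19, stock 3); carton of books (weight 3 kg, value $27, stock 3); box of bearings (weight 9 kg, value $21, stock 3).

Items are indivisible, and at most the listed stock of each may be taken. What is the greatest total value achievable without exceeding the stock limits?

$100

Top feasible selections:
- 1×drum of solvent + 3×carton of books: weight 14, value 100
- 2×drum of solvent + 2×carton of books: weight 16, value 92
- 1×bundle of pipes + 3×carton of books: weight 16, value 88
- 3×carton of books: weight 9, value 81
Best: $100.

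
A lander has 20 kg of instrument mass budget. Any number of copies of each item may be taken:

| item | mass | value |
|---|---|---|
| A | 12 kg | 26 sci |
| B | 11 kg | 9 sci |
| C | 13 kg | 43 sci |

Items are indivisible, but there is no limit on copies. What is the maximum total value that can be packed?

43 sci

Best value-per-unit is C at 43/13, and filling with it alone uses mass 1×13=13. No mix of the others beats 1×43 = 43.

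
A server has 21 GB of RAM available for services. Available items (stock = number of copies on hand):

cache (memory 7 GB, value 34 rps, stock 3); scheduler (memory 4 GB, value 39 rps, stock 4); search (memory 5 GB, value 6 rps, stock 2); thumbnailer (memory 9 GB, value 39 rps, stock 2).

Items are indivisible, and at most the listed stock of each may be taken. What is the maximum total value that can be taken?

162 rps

Best selections within memory 21 and stock limits:
- 4×scheduler + 1×search: memory 21, value 162
- 4×scheduler: memory 16, value 156
- 3×scheduler + 1×thumbnailer: memory 21, value 156
Best: 162 rps.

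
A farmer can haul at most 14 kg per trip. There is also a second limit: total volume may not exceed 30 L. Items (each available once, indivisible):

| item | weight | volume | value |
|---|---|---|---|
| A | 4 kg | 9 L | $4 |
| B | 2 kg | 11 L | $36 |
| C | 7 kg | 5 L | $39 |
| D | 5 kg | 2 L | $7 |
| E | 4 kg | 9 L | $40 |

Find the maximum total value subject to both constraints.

$115

Feasible sets respecting both limits:
- B+C+E: weight 13, volume 25, value 115
- B+D+E: weight 11, volume 22, value 83
- B+C+D: weight 14, volume 18, value 82
- A+B+E: weight 10, volume 29, value 80
Best: $115.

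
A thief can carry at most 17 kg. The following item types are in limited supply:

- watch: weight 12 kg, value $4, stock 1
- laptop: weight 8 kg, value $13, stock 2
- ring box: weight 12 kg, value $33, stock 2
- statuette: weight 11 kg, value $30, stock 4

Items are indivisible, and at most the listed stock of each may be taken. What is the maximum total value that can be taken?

Top feasible selections:
- 1×ring box: weight 12, value 33
- 1×statuette: weight 11, value 30
Best: $33.

$33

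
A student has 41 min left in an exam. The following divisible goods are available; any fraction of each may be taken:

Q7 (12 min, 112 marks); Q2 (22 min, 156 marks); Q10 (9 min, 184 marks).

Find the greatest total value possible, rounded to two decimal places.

437.82

Take in order of value per unit:
- Q10 (184/9 per unit): all 9 → value 184, running total 184.00
- Q7 (112/12 per unit): all 12 → value 112, running total 296.00
- Q2 (156/22 per unit): 20 of 22 → value 20×156/22 = 141.8182, running total 437.82
Total 437.82.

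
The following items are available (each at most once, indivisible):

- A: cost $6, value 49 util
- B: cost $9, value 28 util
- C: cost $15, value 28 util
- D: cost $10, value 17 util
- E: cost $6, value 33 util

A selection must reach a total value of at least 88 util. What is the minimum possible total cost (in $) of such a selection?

Subsets with value ≥ 88, sorted by total cost:
- A+B+E: cost 21, value 110
- A+D+E: cost 22, value 99
- A+B+D: cost 25, value 94
- A+C+E: cost 27, value 110
Minimum cost: 21 $.

21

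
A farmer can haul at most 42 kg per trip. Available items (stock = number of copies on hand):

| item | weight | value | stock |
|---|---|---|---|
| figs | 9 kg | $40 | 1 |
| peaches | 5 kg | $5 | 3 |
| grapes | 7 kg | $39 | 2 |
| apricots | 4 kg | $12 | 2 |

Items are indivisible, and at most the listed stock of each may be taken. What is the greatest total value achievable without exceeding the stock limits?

Top feasible selections:
- 1×figs + 2×peaches + 2×grapes + 2×apricots: weight 41, value 152
- 1×figs + 1×peaches + 2×grapes + 2×apricots: weight 36, value 147
- 1×figs + 3×peaches + 2×grapes + 1×apricots: weight 42, value 145
- 1×figs + 2×grapes + 2×apricots: weight 31, value 142
Best: $152.

$152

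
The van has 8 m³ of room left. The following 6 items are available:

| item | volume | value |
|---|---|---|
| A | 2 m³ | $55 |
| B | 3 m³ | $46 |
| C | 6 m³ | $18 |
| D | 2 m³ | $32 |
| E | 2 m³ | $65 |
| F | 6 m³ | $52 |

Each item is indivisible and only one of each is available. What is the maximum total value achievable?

$166

Check high-value combinations within 8 m³:
- A+B+E: volume 2+3+2=7, value 55+46+65=166
- A+D+E: volume 2+2+2=6, value 55+32+65=152
- B+D+E: volume 3+2+2=7, value 46+32+65=143
- A+B+D: volume 2+3+2=7, value 55+46+32=133
Best: $166.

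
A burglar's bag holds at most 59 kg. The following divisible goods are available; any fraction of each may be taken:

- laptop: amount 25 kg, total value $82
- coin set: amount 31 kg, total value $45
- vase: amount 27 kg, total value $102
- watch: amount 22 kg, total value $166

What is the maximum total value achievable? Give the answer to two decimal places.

Take in order of value per unit:
- watch (166/22 per unit): all 22 → value 166, running total 166.00
- vase (102/27 per unit): all 27 → value 102, running total 268.00
- laptop (82/25 per unit): 10 of 25 → value 10×82/25 = 32.8000, running total 300.80
Total 300.80.

300.80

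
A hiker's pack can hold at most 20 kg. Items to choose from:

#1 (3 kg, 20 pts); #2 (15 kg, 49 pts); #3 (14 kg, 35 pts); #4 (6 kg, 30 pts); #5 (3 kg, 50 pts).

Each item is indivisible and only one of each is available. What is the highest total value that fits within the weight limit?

105 pts

Check high-value combinations within 20 kg:
- #1+#3+#5: weight 3+14+3=20, value 20+35+50=105
- #1+#4+#5: weight 3+6+3=12, value 20+30+50=100
- #2+#5: weight 15+3=18, value 49+50=99
- #3+#5: weight 14+3=17, value 35+50=85
- #4+#5: weight 6+3=9, value 30+50=80
Best: 105 pts.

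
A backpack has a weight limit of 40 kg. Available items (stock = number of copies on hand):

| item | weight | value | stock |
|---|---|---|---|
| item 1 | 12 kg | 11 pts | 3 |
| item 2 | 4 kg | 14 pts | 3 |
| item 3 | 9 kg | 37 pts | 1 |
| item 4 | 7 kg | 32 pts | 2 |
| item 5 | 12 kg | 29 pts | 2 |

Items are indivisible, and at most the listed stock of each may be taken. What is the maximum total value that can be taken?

144 pts

Top feasible selections:
- 1×item 2 + 1×item 3 + 2×item 4 + 1×item 5: weight 39, value 144
- 3×item 2 + 1×item 3 + 2×item 4: weight 35, value 143
- 3×item 2 + 1×item 3 + 1×item 4 + 1×item 5: weight 40, value 140
- 3×item 2 + 2×item 4 + 1×item 5: weight 38, value 135
Best: 144 pts.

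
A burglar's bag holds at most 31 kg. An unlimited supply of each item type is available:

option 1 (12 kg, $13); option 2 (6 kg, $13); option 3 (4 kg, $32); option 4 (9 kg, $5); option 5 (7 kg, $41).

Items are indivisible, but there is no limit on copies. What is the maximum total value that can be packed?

Best value-per-unit is option 3 at 32/4; filling with it alone gives 7×32 = 224.
Optimal mix: 6×option 3 + 1×option 5 → weight 31, value 233.

$233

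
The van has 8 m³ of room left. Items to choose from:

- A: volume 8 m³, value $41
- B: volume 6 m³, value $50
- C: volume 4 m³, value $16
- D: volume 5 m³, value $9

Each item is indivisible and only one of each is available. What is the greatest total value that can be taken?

$50

Check high-value combinations within 8 m³:
- B: volume 6, value 50
- A: volume 8, value 41
- C: volume 4, value 16
- D: volume 5, value 9
Best: $50.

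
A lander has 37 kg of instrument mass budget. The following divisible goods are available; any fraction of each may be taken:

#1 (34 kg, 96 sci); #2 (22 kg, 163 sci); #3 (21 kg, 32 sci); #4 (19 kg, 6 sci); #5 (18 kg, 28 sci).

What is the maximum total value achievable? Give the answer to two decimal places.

205.35

Take in order of value per unit:
- #2 (163/22 per unit): all 22 → value 163, running total 163.00
- #1 (96/34 per unit): 15 of 34 → value 15×96/34 = 42.3529, running total 205.35
Total 205.35.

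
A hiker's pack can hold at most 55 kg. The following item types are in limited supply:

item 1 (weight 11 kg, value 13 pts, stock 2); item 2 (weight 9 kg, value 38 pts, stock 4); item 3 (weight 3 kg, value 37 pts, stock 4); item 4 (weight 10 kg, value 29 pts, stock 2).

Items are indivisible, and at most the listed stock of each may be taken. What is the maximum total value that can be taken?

300 pts

Best selections within weight 55 and stock limits:
- 4×item 2 + 4×item 3: weight 48, value 300
- 4×item 2 + 3×item 3 + 1×item 4: weight 55, value 292
- 3×item 2 + 4×item 3 + 1×item 4: weight 49, value 291
Best: 300 pts.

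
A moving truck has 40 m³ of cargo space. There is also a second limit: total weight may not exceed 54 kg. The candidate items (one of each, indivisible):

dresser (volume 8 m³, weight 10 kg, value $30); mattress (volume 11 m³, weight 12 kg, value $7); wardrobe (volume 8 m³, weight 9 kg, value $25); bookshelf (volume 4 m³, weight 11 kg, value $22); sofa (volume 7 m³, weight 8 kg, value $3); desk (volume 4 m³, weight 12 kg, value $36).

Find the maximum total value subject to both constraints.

$120

Feasible sets respecting both limits:
- dresser+mattress+wardrobe+bookshelf+desk: volume 35, weight 54, value 120
- dresser+wardrobe+bookshelf+sofa+desk: volume 31, weight 50, value 116
- dresser+wardrobe+bookshelf+desk: volume 24, weight 42, value 113
Best: $120.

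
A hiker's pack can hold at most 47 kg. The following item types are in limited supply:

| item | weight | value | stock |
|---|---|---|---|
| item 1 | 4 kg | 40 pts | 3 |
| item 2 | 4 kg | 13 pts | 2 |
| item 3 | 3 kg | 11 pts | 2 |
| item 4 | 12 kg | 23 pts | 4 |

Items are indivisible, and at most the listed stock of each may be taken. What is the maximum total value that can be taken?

Top feasible selections:
- 3×item 1 + 2×item 2 + 1×item 3 + 2×item 4: weight 47, value 203
- 3×item 1 + 1×item 2 + 2×item 3 + 2×item 4: weight 46, value 201
- 3×item 1 + 2×item 2 + 2×item 4: weight 44, value 192
- 3×item 1 + 2×item 2 + 2×item 3 + 1×item 4: weight 38, value 191
Best: 203 pts.

203 pts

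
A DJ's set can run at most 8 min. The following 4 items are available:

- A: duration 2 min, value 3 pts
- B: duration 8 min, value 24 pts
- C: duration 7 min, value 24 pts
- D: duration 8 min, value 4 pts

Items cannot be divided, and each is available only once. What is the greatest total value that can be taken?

24 pts

Check high-value combinations within 8 min:
- C: duration 7, value 24
- B: duration 8, value 24
- D: duration 8, value 4
- A: duration 2, value 3
Best: 24 pts.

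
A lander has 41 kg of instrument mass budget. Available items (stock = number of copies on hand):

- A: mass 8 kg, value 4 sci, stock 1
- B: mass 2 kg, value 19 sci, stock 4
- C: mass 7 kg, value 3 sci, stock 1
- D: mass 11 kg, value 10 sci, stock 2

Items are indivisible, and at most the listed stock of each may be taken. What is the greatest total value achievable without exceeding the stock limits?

100 sci

Best selections within mass 41 and stock limits:
- 1×A + 4×B + 2×D: mass 38, value 100
- 4×B + 1×C + 2×D: mass 37, value 99
Best: 100 sci.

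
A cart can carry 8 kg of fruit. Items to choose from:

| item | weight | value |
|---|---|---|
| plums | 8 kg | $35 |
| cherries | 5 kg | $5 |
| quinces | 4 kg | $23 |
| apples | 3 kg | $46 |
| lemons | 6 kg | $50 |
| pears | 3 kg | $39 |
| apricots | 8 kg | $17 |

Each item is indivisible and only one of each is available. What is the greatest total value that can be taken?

Check high-value combinations within 8 kg:
- apples+pears: weight 3+3=6, value 46+39=85
- quinces+apples: weight 4+3=7, value 23+46=69
- quinces+pears: weight 4+3=7, value 23+39=62
Best: $85.

$85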